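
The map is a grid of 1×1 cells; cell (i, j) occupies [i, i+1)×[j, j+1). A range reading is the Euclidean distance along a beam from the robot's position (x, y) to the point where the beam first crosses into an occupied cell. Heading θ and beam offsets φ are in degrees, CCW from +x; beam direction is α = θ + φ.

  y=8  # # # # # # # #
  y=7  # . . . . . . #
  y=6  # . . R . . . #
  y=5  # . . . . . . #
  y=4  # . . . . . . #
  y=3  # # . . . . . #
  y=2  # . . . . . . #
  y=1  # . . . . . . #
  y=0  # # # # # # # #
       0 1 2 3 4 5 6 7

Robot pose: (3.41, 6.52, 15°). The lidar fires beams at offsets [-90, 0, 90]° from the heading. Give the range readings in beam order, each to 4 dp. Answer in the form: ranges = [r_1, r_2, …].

ranges = [5.7147, 3.7166, 1.5322]

beam 1: φ=-90°, α=285°
  cosα=0.2588 sinα=-0.9659 | (3,6) | tMaxX 2.2796 tMaxY 0.5383 | tΔX 3.8637 tΔY 1.0353
    t=0.5383 [y] (3,5)
    t=1.5736 [y] (3,4)
    t=2.2796 [x] (4,4)
    t=2.6089 [y] (4,3)
    t=3.6442 [y] (4,2)
    t=4.6794 [y] (4,1)
    t=5.7147 [y] (4,0) — stop
  → r_1 = 5.7147
beam 2: φ=0°, α=15°
  cosα=0.9659 sinα=0.2588 | (3,6) | tMaxX 0.6108 tMaxY 1.8546 | tΔX 1.0353 tΔY 3.8637
    t=0.6108 [x] (4,6)
    t=1.6461 [x] (5,6)
    t=1.8546 [y] (5,7)
    t=2.6814 [x] (6,7)
    t=3.7166 [x] (7,7) — stop
  → r_2 = 3.7166
beam 3: φ=90°, α=105°
  cosα=-0.2588 sinα=0.9659 | (3,6) | tMaxX 1.5841 tMaxY 0.4969 | tΔX 3.8637 tΔY 1.0353
    t=0.4969 [y] (3,7)
    t=1.5322 [y] (3,8) — stop
  → r_3 = 1.5322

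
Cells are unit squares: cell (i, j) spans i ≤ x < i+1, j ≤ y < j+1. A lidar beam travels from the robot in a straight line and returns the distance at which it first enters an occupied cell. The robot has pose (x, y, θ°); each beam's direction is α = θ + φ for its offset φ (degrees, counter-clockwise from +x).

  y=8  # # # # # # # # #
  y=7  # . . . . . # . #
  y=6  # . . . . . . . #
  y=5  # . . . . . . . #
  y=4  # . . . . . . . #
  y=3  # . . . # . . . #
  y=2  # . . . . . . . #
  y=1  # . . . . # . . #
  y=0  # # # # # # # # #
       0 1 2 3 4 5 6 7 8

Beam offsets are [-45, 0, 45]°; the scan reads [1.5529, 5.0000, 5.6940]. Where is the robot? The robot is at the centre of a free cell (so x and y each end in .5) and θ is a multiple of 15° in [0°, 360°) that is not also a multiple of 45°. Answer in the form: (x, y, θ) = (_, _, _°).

(x, y, θ) = (6.5, 5.5, 150°)

Enumerate (i+0.5, j+0.5, θ) over the 46 free cells and 16 admissible headings. For each, cast all 3 beams and compare to the given ranges.
  (4.5, 2.5, 195°): beam 1 = 4.0415 ≠ 1.5529 ✗
  (5.5, 6.5, 75°): beam 1 = 1.0000 ≠ 1.5529 ✗
  (1.5, 7.5, 255°): beam 1 = 0.5774 ≠ 1.5529 ✗
  (4.5, 5.5, 120°): beam 1 = 2.5882 ≠ 1.5529 ✗
  …
  (6.5, 5.5, 150°): r_1=1.5529, r_2=5.0000, r_3=5.6940 — all match ✓
Only this pose fits every beam.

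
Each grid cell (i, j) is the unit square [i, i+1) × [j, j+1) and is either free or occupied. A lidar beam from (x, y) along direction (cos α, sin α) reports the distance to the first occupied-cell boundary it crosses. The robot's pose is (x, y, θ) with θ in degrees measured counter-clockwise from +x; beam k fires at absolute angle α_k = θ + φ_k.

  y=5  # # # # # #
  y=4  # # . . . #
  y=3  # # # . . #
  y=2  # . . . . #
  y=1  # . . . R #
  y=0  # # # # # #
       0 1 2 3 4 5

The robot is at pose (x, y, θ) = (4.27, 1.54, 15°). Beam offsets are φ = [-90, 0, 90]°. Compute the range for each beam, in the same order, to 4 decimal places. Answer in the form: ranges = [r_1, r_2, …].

beam 1: φ=-90°, α=285°
  cosα=0.2588 sinα=-0.9659 | (4,1) | tMaxX 2.8205 tMaxY 0.5590 | tΔX 3.8637 tΔY 1.0353
    t=0.5590 [y] (4,0) — stop
  → r_1 = 0.5590
beam 2: φ=0°, α=15°
  cosα=0.9659 sinα=0.2588 | (4,1) | tMaxX 0.7558 tMaxY 1.7773 | tΔX 1.0353 tΔY 3.8637
    t=0.7558 [x] (5,1) — stop
  → r_2 = 0.7558
beam 3: φ=90°, α=105°
  cosα=-0.2588 sinα=0.9659 | (4,1) | tMaxX 1.0432 tMaxY 0.4762 | tΔX 3.8637 tΔY 1.0353
    t=0.4762 [y] (4,2)
    t=1.0432 [x] (3,2)
    t=1.5115 [y] (3,3)
    t=2.5468 [y] (3,4)
    t=3.5821 [y] (3,5) — stop
  → r_3 = 3.5821

ranges = [0.5590, 0.7558, 3.5821]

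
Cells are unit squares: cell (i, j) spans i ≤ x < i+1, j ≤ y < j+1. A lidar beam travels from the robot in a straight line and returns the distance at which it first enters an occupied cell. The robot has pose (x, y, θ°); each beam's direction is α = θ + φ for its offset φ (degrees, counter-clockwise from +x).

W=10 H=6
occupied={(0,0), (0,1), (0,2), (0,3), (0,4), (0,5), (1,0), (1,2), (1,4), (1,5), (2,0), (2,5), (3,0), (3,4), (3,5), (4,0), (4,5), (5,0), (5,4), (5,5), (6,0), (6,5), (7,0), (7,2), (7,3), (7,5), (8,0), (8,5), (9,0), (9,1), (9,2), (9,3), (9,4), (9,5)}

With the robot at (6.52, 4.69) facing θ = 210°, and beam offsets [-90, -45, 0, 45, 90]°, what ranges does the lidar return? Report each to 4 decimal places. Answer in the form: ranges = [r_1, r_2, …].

beam 1: φ=-90°, α=120°
  d=(-0.5000,0.8660)  start (6,4)  tX=1.0400 tY=0.3580  stride 1/|dx|=2.0000 1/|dy|=1.1547
    cross y-line → (6,5), t=0.3580 (wall)
  → r_1 = 0.3580
beam 2: φ=-45°, α=165°
  d=(-0.9659,0.2588)  start (6,4)  tX=0.5383 tY=1.1977  stride 1/|dx|=1.0353 1/|dy|=3.8637
    cross x-line → (5,4), t=0.5383 (wall)
  → r_2 = 0.5383
beam 3: φ=0°, α=210°
  d=(-0.8660,-0.5000)  start (6,4)  tX=0.6004 tY=1.3800  stride 1/|dx|=1.1547 1/|dy|=2.0000
    cross x-line → (5,4), t=0.6004 (wall)
  → r_3 = 0.6004
beam 4: φ=45°, α=255°
  d=(-0.2588,-0.9659)  start (6,4)  tX=2.0091 tY=0.7143  stride 1/|dx|=3.8637 1/|dy|=1.0353
    cross y-line → (6,3), t=0.7143
    cross y-line → (6,2), t=1.7496
    cross x-line → (5,2), t=2.0091
    cross y-line → (5,1), t=2.7849
    cross y-line → (5,0), t=3.8202 (wall)
  → r_4 = 3.8202
beam 5: φ=90°, α=300°
  d=(0.5000,-0.8660)  start (6,4)  tX=0.9600 tY=0.7967  stride 1/|dx|=2.0000 1/|dy|=1.1547
    cross y-line → (6,3), t=0.7967
    cross x-line → (7,3), t=0.9600 (wall)
  → r_5 = 0.9600

ranges = [0.3580, 0.5383, 0.6004, 3.8202, 0.9600]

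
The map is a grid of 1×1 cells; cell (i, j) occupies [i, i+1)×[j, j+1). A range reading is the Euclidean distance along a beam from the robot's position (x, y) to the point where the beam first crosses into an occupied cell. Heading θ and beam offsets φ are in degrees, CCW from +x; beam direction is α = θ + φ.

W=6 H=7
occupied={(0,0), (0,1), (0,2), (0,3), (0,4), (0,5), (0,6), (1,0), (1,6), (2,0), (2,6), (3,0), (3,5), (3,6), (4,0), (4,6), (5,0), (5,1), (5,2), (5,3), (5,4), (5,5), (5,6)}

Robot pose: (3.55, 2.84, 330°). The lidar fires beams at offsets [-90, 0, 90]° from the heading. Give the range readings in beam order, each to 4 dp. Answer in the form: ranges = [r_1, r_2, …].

ranges = [2.1246, 1.6743, 2.9000]

beam 1: φ=-90°, α=240°
  direction (-0.5000, -0.8660); cell (3,2); t to first gridline: x 1.1000, y 0.9699 (then +2.0000 / +1.1547)
    (3,1) via y @ 0.9699
    (2,1) via x @ 1.1000
    (2,0) via y @ 2.1246  # hit
  → r_1 = 2.1246
beam 2: φ=0°, α=330°
  direction (0.8660, -0.5000); cell (3,2); t to first gridline: x 0.5196, y 1.6800 (then +1.1547 / +2.0000)
    (4,2) via x @ 0.5196
    (5,2) via x @ 1.6743  # hit
  → r_2 = 1.6743
beam 3: φ=90°, α=60°
  direction (0.5000, 0.8660); cell (3,2); t to first gridline: x 0.9000, y 0.1848 (then +2.0000 / +1.1547)
    (3,3) via y @ 0.1848
    (4,3) via x @ 0.9000
    (4,4) via y @ 1.3395
    (4,5) via y @ 2.4942
    (5,5) via x @ 2.9000  # hit
  → r_3 = 2.9000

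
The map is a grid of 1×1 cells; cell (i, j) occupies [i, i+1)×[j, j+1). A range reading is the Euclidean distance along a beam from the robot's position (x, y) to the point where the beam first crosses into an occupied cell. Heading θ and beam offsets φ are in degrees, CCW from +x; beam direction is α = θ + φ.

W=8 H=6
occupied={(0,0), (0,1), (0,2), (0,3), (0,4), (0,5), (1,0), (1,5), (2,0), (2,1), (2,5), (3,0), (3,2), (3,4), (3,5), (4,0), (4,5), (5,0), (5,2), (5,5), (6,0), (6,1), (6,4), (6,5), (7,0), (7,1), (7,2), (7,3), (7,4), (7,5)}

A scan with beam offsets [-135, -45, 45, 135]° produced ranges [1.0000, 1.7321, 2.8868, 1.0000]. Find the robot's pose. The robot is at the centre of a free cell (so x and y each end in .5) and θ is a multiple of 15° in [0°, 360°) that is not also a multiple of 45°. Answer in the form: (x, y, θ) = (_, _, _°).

Candidates: 18 free-cell centres × 16 headings = 288 poses. Raycast each; keep the one whose scan matches to 4 dp.
  (1.5, 2.5, 165°): beam 1 = 5.0000 ≠ 1.0000 ✗
  (5.5, 4.5, 195°): beam 1 = 0.5774 ≠ 1.0000 ✗
  (5.5, 1.5, 330°): beam 1 = 1.9319 ≠ 1.0000 ✗
  (6.5, 3.5, 60°): beam 1 = 1.5529 ≠ 1.0000 ✗
  …
  (2.5, 3.5, 195°): r_1=1.0000, r_2=1.7321, r_3=2.8868, r_4=1.0000 — all match ✓
Unique over the lattice → pose = (2.5, 3.5, 195°).

(x, y, θ) = (2.5, 3.5, 195°)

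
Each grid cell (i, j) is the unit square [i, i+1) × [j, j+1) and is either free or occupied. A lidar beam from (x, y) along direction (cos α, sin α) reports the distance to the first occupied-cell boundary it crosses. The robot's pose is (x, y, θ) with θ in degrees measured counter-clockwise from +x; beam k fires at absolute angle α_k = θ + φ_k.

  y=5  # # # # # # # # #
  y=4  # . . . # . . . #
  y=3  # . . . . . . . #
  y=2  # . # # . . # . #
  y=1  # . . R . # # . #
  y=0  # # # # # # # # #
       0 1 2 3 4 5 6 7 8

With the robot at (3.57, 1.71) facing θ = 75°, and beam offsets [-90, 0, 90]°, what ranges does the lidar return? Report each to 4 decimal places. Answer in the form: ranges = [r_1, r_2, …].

ranges = [1.4804, 0.3002, 1.1205]

beam 1: φ=-90°, α=345°
  dir = (cos 345°, sin 345°) = (0.9659, -0.2588); from cell (3,1)
  next x-line at t=0.4452, next y-line at t=2.7432; Δt_x=1.0353, Δt_y=3.8637
    x: enter (4,1) at t=0.4452
    x: enter (5,1) at t=1.4804 ← occupied
  → r_1 = 1.4804
beam 2: φ=0°, α=75°
  dir = (cos 75°, sin 75°) = (0.2588, 0.9659); from cell (3,1)
  next x-line at t=1.6614, next y-line at t=0.3002; Δt_x=3.8637, Δt_y=1.0353
    y: enter (3,2) at t=0.3002 ← occupied
  → r_2 = 0.3002
beam 3: φ=90°, α=165°
  dir = (cos 165°, sin 165°) = (-0.9659, 0.2588); from cell (3,1)
  next x-line at t=0.5901, next y-line at t=1.1205; Δt_x=1.0353, Δt_y=3.8637
    x: enter (2,1) at t=0.5901
    y: enter (2,2) at t=1.1205 ← occupied
  → r_3 = 1.1205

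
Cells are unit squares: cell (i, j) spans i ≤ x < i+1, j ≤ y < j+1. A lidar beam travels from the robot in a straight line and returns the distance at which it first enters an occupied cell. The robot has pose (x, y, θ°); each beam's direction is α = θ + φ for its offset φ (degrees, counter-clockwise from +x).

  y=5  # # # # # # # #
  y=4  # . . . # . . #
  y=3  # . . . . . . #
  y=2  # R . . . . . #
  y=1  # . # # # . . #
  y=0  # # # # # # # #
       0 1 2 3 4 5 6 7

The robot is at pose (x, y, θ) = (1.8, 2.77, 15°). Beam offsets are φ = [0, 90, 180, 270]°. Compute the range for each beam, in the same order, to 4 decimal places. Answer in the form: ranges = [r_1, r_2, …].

beam 1: φ=0°, α=15°
  direction (0.9659, 0.2588); cell (1,2); t to first gridline: x 0.2071, y 0.8887 (then +1.0353 / +3.8637)
    (2,2) via x @ 0.2071
    (2,3) via y @ 0.8887
    (3,3) via x @ 1.2423
    (4,3) via x @ 2.2776
    (5,3) via x @ 3.3129
    (6,3) via x @ 4.3482
    (6,4) via y @ 4.7524
    (7,4) via x @ 5.3834  # hit
  → r_1 = 5.3834
beam 2: φ=90°, α=105°
  direction (-0.2588, 0.9659); cell (1,2); t to first gridline: x 3.0910, y 0.2381 (then +3.8637 / +1.0353)
    (1,3) via y @ 0.2381
    (1,4) via y @ 1.2734
    (1,5) via y @ 2.3087  # hit
  → r_2 = 2.3087
beam 3: φ=180°, α=195°
  direction (-0.9659, -0.2588); cell (1,2); t to first gridline: x 0.8282, y 2.9751 (then +1.0353 / +3.8637)
    (0,2) via x @ 0.8282  # hit
  → r_3 = 0.8282
beam 4: φ=270°, α=285°
  direction (0.2588, -0.9659); cell (1,2); t to first gridline: x 0.7727, y 0.7972 (then +3.8637 / +1.0353)
    (2,2) via x @ 0.7727
    (2,1) via y @ 0.7972  # hit
  → r_4 = 0.7972

ranges = [5.3834, 2.3087, 0.8282, 0.7972]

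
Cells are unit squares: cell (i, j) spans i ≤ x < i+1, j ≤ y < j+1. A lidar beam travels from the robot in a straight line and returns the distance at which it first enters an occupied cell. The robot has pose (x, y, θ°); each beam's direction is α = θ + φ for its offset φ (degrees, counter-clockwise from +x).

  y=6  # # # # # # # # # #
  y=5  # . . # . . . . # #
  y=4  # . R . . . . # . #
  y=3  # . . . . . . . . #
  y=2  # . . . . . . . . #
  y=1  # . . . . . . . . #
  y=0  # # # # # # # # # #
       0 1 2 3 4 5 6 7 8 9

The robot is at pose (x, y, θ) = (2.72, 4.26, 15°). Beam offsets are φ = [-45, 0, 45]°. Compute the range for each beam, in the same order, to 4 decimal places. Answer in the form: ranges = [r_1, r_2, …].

beam 1: φ=-45°, α=330°
  dir = (cos 330°, sin 330°) = (0.8660, -0.5000); from cell (2,4)
  next x-line at t=0.3233, next y-line at t=0.5200; Δt_x=1.1547, Δt_y=2.0000
    x: enter (3,4) at t=0.3233
    y: enter (3,3) at t=0.5200
    x: enter (4,3) at t=1.4780
    y: enter (4,2) at t=2.5200
    x: enter (5,2) at t=2.6327
    x: enter (6,2) at t=3.7874
    y: enter (6,1) at t=4.5200
    x: enter (7,1) at t=4.9421
    x: enter (8,1) at t=6.0968
    y: enter (8,0) at t=6.5200 ← occupied
  → r_1 = 6.5200
beam 2: φ=0°, α=15°
  dir = (cos 15°, sin 15°) = (0.9659, 0.2588); from cell (2,4)
  next x-line at t=0.2899, next y-line at t=2.8591; Δt_x=1.0353, Δt_y=3.8637
    x: enter (3,4) at t=0.2899
    x: enter (4,4) at t=1.3252
    x: enter (5,4) at t=2.3604
    y: enter (5,5) at t=2.8591
    x: enter (6,5) at t=3.3957
    x: enter (7,5) at t=4.4310
    x: enter (8,5) at t=5.4663 ← occupied
  → r_2 = 5.4663
beam 3: φ=45°, α=60°
  dir = (cos 60°, sin 60°) = (0.5000, 0.8660); from cell (2,4)
  next x-line at t=0.5600, next y-line at t=0.8545; Δt_x=2.0000, Δt_y=1.1547
    x: enter (3,4) at t=0.5600
    y: enter (3,5) at t=0.8545 ← occupied
  → r_3 = 0.8545

ranges = [6.5200, 5.4663, 0.8545]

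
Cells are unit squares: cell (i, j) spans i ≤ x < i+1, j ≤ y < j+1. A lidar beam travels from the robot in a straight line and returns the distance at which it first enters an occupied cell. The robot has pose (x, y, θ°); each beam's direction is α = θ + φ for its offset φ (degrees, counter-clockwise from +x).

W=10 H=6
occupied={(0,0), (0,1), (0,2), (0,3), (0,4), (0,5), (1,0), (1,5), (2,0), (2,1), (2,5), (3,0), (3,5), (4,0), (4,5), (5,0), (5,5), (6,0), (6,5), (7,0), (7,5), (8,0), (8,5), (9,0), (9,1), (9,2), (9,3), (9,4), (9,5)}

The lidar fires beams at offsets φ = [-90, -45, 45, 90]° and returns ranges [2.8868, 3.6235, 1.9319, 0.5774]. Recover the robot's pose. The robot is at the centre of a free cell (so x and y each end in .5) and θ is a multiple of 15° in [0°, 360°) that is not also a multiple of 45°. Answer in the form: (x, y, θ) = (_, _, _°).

(x, y, θ) = (3.5, 4.5, 330°)

Candidates: 31 free-cell centres × 16 headings = 496 poses. Raycast each; keep the one whose scan matches to 4 dp.
  (4.5, 2.5, 330°): beam 1 = 1.7321 ≠ 2.8868 ✗
  (1.5, 2.5, 240°): beam 1 = 0.5774 ≠ 2.8868 ✗
  (5.5, 3.5, 195°): beam 1 = 1.5529 ≠ 2.8868 ✗
  (7.5, 2.5, 15°): beam 1 = 1.5529 ≠ 2.8868 ✗
  (5.5, 4.5, 30°): beam 1 = 4.0415 ≠ 2.8868 ✗
  …
  (3.5, 4.5, 330°): r_1=2.8868, r_2=3.6235, r_3=1.9319, r_4=0.5774 — all match ✓
Only this pose fits every beam.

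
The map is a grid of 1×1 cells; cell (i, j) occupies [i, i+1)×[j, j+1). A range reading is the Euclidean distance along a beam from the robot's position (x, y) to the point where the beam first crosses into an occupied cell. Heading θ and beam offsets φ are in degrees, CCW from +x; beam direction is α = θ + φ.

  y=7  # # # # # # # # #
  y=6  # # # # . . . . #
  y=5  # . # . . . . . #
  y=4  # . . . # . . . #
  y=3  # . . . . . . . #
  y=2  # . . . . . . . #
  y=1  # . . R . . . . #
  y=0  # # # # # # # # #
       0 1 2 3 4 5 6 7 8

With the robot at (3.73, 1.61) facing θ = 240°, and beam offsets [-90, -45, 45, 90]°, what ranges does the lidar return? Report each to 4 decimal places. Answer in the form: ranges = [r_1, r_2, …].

beam 1: φ=-90°, α=150°
  direction (-0.8660, 0.5000); cell (3,1); t to first gridline: x 0.8429, y 0.7800 (then +1.1547 / +2.0000)
    (3,2) via y @ 0.7800
    (2,2) via x @ 0.8429
    (1,2) via x @ 1.9976
    (1,3) via y @ 2.7800
    (0,3) via x @ 3.1523  # hit
  → r_1 = 3.1523
beam 2: φ=-45°, α=195°
  direction (-0.9659, -0.2588); cell (3,1); t to first gridline: x 0.7558, y 2.3569 (then +1.0353 / +3.8637)
    (2,1) via x @ 0.7558
    (1,1) via x @ 1.7910
    (1,0) via y @ 2.3569  # hit
  → r_2 = 2.3569
beam 3: φ=45°, α=285°
  direction (0.2588, -0.9659); cell (3,1); t to first gridline: x 1.0432, y 0.6315 (then +3.8637 / +1.0353)
    (3,0) via y @ 0.6315  # hit
  → r_3 = 0.6315
beam 4: φ=90°, α=330°
  direction (0.8660, -0.5000); cell (3,1); t to first gridline: x 0.3118, y 1.2200 (then +1.1547 / +2.0000)
    (4,1) via x @ 0.3118
    (4,0) via y @ 1.2200  # hit
  → r_4 = 1.2200

ranges = [3.1523, 2.3569, 0.6315, 1.2200]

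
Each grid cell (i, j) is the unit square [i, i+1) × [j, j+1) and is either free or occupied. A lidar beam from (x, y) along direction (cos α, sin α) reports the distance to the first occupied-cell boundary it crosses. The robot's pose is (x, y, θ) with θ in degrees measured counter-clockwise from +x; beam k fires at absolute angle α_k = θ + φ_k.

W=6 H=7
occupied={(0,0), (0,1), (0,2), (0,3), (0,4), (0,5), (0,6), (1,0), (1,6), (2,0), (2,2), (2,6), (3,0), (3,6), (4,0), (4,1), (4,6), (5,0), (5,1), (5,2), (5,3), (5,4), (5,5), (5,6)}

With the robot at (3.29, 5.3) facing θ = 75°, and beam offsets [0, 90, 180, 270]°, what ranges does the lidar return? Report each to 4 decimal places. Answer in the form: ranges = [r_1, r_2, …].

beam 1: φ=0°, α=75°
  direction (0.2588, 0.9659); cell (3,5); t to first gridline: x 2.7432, y 0.7247 (then +3.8637 / +1.0353)
    (3,6) via y @ 0.7247  # hit
  → r_1 = 0.7247
beam 2: φ=90°, α=165°
  direction (-0.9659, 0.2588); cell (3,5); t to first gridline: x 0.3002, y 2.7046 (then +1.0353 / +3.8637)
    (2,5) via x @ 0.3002
    (1,5) via x @ 1.3355
    (0,5) via x @ 2.3708  # hit
  → r_2 = 2.3708
beam 3: φ=180°, α=255°
  direction (-0.2588, -0.9659); cell (3,5); t to first gridline: x 1.1205, y 0.3106 (then +3.8637 / +1.0353)
    (3,4) via y @ 0.3106
    (2,4) via x @ 1.1205
    (2,3) via y @ 1.3459
    (2,2) via y @ 2.3811  # hit
  → r_3 = 2.3811
beam 4: φ=270°, α=345°
  direction (0.9659, -0.2588); cell (3,5); t to first gridline: x 0.7350, y 1.1591 (then +1.0353 / +3.8637)
    (4,5) via x @ 0.7350
    (4,4) via y @ 1.1591
    (5,4) via x @ 1.7703  # hit
  → r_4 = 1.7703

ranges = [0.7247, 2.3708, 2.3811, 1.7703]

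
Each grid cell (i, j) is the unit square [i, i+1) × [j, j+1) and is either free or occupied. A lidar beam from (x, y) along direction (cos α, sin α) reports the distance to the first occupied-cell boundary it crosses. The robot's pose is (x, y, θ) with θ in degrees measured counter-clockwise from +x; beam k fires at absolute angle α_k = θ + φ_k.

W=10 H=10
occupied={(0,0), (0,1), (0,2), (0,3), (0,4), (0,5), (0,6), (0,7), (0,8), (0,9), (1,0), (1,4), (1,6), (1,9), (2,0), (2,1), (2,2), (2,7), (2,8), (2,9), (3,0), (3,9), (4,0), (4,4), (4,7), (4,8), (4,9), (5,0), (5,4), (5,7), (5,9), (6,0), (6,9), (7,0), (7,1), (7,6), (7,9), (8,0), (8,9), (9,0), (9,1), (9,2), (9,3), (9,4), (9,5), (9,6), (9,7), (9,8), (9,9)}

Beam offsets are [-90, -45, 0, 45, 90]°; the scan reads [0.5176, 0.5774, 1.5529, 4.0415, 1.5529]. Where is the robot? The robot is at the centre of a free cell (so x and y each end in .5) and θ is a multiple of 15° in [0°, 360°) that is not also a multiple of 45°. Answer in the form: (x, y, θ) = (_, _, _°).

(x, y, θ) = (2.5, 4.5, 255°)

Enumerate (i+0.5, j+0.5, θ) over the 51 free cells and 16 admissible headings. For each, cast all 5 beams and compare to the given ranges.
  (8.5, 1.5, 345°): beam 3 = 0.5176 ≠ 1.5529 ✗
  (6.5, 5.5, 165°): beam 1 = 3.6235 ≠ 0.5176 ✗
  (2.5, 4.5, 75°): beam 1 = 1.5529 ≠ 0.5176 ✗
  (8.5, 8.5, 210°): beam 1 = 0.5774 ≠ 0.5176 ✗
  (6.5, 5.5, 300°): beam 1 = 1.0000 ≠ 0.5176 ✗
  …
  (2.5, 4.5, 255°): r_1=0.5176, r_2=0.5774, r_3=1.5529, r_4=4.0415, r_5=1.5529 — all match ✓
Only this pose fits every beam.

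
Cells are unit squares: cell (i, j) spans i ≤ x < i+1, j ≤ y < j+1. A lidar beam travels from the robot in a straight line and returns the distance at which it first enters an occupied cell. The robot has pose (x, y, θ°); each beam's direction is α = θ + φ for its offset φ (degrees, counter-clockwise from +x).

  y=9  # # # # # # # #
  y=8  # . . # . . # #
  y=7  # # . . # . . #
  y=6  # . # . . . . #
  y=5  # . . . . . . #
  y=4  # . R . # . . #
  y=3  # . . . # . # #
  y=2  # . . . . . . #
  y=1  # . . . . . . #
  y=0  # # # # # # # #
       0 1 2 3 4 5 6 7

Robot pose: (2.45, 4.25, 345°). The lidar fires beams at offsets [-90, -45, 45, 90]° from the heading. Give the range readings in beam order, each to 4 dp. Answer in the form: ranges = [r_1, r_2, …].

ranges = [3.3646, 3.7528, 5.2539, 1.8117]

beam 1: φ=-90°, α=255°
  direction (-0.2588, -0.9659); cell (2,4); t to first gridline: x 1.7387, y 0.2588 (then +3.8637 / +1.0353)
    (2,3) via y @ 0.2588
    (2,2) via y @ 1.2941
    (1,2) via x @ 1.7387
    (1,1) via y @ 2.3294
    (1,0) via y @ 3.3646  # hit
  → r_1 = 3.3646
beam 2: φ=-45°, α=300°
  direction (0.5000, -0.8660); cell (2,4); t to first gridline: x 1.1000, y 0.2887 (then +2.0000 / +1.1547)
    (2,3) via y @ 0.2887
    (3,3) via x @ 1.1000
    (3,2) via y @ 1.4434
    (3,1) via y @ 2.5981
    (4,1) via x @ 3.1000
    (4,0) via y @ 3.7528  # hit
  → r_2 = 3.7528
beam 3: φ=45°, α=30°
  direction (0.8660, 0.5000); cell (2,4); t to first gridline: x 0.6351, y 1.5000 (then +1.1547 / +2.0000)
    (3,4) via x @ 0.6351
    (3,5) via y @ 1.5000
    (4,5) via x @ 1.7898
    (5,5) via x @ 2.9445
    (5,6) via y @ 3.5000
    (6,6) via x @ 4.0992
    (7,6) via x @ 5.2539  # hit
  → r_3 = 5.2539
beam 4: φ=90°, α=75°
  direction (0.2588, 0.9659); cell (2,4); t to first gridline: x 2.1250, y 0.7765 (then +3.8637 / +1.0353)
    (2,5) via y @ 0.7765
    (2,6) via y @ 1.8117  # hit
  → r_4 = 1.8117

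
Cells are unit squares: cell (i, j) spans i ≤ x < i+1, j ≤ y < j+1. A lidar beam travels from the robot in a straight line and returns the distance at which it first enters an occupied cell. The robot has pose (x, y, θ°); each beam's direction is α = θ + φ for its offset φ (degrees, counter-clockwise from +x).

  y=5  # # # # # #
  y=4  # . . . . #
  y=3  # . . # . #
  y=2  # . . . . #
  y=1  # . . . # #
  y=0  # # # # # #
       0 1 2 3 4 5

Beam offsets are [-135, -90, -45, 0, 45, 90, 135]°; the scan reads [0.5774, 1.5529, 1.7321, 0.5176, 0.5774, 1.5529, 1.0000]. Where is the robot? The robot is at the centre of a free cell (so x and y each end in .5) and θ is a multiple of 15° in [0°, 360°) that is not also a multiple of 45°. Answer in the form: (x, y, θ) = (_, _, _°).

(x, y, θ) = (4.5, 3.5, 165°)

The pose lattice has 14·16 = 224 candidates. Test each by forward raycasting.
  (1.5, 3.5, 75°): beam 1 = 2.8868 ≠ 0.5774 ✗
  (3.5, 4.5, 60°): beam 1 = 0.5176 ≠ 0.5774 ✗
  (4.5, 2.5, 30°): beam 1 = 0.5176 ≠ 0.5774 ✗
  (3.5, 2.5, 330°): beam 1 = 2.5882 ≠ 0.5774 ✗
  …
  (4.5, 3.5, 165°): r_1=0.5774, r_2=1.5529, r_3=1.7321, r_4=0.5176, r_5=0.5774, r_6=1.5529, r_7=1.0000 — all match ✓
Unique over the lattice → pose = (4.5, 3.5, 165°).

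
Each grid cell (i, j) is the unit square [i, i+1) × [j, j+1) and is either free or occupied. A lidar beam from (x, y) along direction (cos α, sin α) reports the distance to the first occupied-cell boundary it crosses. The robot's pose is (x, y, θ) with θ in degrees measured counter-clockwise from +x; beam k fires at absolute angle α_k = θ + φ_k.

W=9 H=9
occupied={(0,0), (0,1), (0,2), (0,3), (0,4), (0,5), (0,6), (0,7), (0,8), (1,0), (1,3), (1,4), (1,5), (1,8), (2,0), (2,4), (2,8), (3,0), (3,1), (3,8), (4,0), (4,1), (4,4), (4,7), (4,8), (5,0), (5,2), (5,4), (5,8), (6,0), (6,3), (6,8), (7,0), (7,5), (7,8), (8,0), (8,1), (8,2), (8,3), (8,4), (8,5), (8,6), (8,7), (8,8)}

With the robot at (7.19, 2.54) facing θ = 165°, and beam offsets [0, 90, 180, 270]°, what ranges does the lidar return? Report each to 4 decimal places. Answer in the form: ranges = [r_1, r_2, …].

beam 1: φ=0°, α=165°
  direction (-0.9659, 0.2588); cell (7,2); t to first gridline: x 0.1967, y 1.7773 (then +1.0353 / +3.8637)
    (6,2) via x @ 0.1967
    (5,2) via x @ 1.2320  # hit
  → r_1 = 1.2320
beam 2: φ=90°, α=255°
  direction (-0.2588, -0.9659); cell (7,2); t to first gridline: x 0.7341, y 0.5590 (then +3.8637 / +1.0353)
    (7,1) via y @ 0.5590
    (6,1) via x @ 0.7341
    (6,0) via y @ 1.5943  # hit
  → r_2 = 1.5943
beam 3: φ=180°, α=345°
  direction (0.9659, -0.2588); cell (7,2); t to first gridline: x 0.8386, y 2.0864 (then +1.0353 / +3.8637)
    (8,2) via x @ 0.8386  # hit
  → r_3 = 0.8386
beam 4: φ=270°, α=75°
  direction (0.2588, 0.9659); cell (7,2); t to first gridline: x 3.1296, y 0.4762 (then +3.8637 / +1.0353)
    (7,3) via y @ 0.4762
    (7,4) via y @ 1.5115
    (7,5) via y @ 2.5468  # hit
  → r_4 = 2.5468

ranges = [1.2320, 1.5943, 0.8386, 2.5468]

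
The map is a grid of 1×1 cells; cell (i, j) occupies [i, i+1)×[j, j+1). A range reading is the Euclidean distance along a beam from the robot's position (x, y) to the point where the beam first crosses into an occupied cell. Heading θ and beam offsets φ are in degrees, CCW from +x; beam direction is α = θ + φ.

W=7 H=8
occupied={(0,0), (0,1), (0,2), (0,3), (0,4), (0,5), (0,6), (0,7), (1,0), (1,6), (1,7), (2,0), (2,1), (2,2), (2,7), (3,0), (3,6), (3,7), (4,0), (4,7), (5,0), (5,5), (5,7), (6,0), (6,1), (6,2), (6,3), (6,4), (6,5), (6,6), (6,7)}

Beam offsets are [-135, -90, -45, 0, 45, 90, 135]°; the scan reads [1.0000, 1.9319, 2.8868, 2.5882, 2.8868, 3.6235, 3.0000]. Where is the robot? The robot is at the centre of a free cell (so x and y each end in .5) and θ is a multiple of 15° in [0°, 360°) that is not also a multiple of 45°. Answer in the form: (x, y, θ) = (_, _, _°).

Enumerate (i+0.5, j+0.5, θ) over the 25 free cells and 16 admissible headings. For each, cast all 7 beams and compare to the given ranges.
  (2.5, 6.5, 300°): beam 1 = 0.5176 ≠ 1.0000 ✗
  (5.5, 6.5, 150°): beam 1 = 0.5176 ≠ 1.0000 ✗
  (3.5, 1.5, 285°): beam 1 = 0.5774 ≠ 1.0000 ✗
  (1.5, 3.5, 165°): beam 1 = 4.0415 ≠ 1.0000 ✗
  …
  (3.5, 3.5, 345°): r_1=1.0000, r_2=1.9319, r_3=2.8868, r_4=2.5882, r_5=2.8868, r_6=3.6235, r_7=3.0000 — all match ✓
Only this pose fits every beam.

(x, y, θ) = (3.5, 3.5, 345°)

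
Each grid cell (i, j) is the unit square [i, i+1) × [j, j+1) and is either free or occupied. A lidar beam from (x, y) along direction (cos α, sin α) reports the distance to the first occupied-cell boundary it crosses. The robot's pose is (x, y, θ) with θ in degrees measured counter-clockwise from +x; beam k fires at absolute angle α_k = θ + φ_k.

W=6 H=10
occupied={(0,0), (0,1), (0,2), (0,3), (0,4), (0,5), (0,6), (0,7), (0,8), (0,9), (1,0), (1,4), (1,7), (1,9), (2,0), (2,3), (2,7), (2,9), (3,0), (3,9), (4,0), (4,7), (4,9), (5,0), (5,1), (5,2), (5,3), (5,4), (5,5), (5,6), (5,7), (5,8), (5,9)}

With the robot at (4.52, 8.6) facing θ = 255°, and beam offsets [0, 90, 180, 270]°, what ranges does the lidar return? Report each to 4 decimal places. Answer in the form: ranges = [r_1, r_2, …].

ranges = [0.6212, 0.4969, 0.4141, 1.5455]

beam 1: φ=0°, α=255°
  direction (-0.2588, -0.9659); cell (4,8); t to first gridline: x 2.0091, y 0.6212 (then +3.8637 / +1.0353)
    (4,7) via y @ 0.6212  # hit
  → r_1 = 0.6212
beam 2: φ=90°, α=345°
  direction (0.9659, -0.2588); cell (4,8); t to first gridline: x 0.4969, y 2.3182 (then +1.0353 / +3.8637)
    (5,8) via x @ 0.4969  # hit
  → r_2 = 0.4969
beam 3: φ=180°, α=75°
  direction (0.2588, 0.9659); cell (4,8); t to first gridline: x 1.8546, y 0.4141 (then +3.8637 / +1.0353)
    (4,9) via y @ 0.4141  # hit
  → r_3 = 0.4141
beam 4: φ=270°, α=165°
  direction (-0.9659, 0.2588); cell (4,8); t to first gridline: x 0.5383, y 1.5455 (then +1.0353 / +3.8637)
    (3,8) via x @ 0.5383
    (3,9) via y @ 1.5455  # hit
  → r_4 = 1.5455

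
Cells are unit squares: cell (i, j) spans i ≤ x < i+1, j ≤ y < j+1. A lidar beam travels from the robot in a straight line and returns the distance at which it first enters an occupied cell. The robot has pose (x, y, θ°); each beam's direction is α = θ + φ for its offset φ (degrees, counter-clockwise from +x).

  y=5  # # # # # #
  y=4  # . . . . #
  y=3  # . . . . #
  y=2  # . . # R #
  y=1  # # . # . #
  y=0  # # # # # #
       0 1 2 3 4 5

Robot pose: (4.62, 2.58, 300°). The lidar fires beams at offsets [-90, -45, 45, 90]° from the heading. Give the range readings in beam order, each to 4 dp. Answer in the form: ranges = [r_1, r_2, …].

beam 1: φ=-90°, α=210°
  d=(-0.8660,-0.5000)  start (4,2)  tX=0.7159 tY=1.1600  stride 1/|dx|=1.1547 1/|dy|=2.0000
    cross x-line → (3,2), t=0.7159 (wall)
  → r_1 = 0.7159
beam 2: φ=-45°, α=255°
  d=(-0.2588,-0.9659)  start (4,2)  tX=2.3955 tY=0.6005  stride 1/|dx|=3.8637 1/|dy|=1.0353
    cross y-line → (4,1), t=0.6005
    cross y-line → (4,0), t=1.6357 (wall)
  → r_2 = 1.6357
beam 3: φ=45°, α=345°
  d=(0.9659,-0.2588)  start (4,2)  tX=0.3934 tY=2.2409  stride 1/|dx|=1.0353 1/|dy|=3.8637
    cross x-line → (5,2), t=0.3934 (wall)
  → r_3 = 0.3934
beam 4: φ=90°, α=30°
  d=(0.8660,0.5000)  start (4,2)  tX=0.4388 tY=0.8400  stride 1/|dx|=1.1547 1/|dy|=2.0000
    cross x-line → (5,2), t=0.4388 (wall)
  → r_4 = 0.4388

ranges = [0.7159, 1.6357, 0.3934, 0.4388]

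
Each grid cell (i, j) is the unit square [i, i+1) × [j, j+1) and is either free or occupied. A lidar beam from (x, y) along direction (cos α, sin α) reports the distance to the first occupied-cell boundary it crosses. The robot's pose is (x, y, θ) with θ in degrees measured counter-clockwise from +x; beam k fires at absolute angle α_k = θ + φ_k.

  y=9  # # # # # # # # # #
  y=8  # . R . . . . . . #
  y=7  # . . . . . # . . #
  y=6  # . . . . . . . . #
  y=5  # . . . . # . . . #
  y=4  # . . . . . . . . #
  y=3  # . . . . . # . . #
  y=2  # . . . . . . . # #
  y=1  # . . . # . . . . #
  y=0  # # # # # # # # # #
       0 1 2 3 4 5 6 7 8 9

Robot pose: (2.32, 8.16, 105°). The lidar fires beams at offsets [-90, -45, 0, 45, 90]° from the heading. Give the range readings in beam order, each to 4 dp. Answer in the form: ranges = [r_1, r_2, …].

ranges = [3.2455, 0.9699, 0.8696, 1.5242, 1.3666]

beam 1: φ=-90°, α=15°
  dir = (cos 15°, sin 15°) = (0.9659, 0.2588); from cell (2,8)
  next x-line at t=0.7040, next y-line at t=3.2455; Δt_x=1.0353, Δt_y=3.8637
    x: enter (3,8) at t=0.7040
    x: enter (4,8) at t=1.7393
    x: enter (5,8) at t=2.7745
    y: enter (5,9) at t=3.2455 ← occupied
  → r_1 = 3.2455
beam 2: φ=-45°, α=60°
  dir = (cos 60°, sin 60°) = (0.5000, 0.8660); from cell (2,8)
  next x-line at t=1.3600, next y-line at t=0.9699; Δt_x=2.0000, Δt_y=1.1547
    y: enter (2,9) at t=0.9699 ← occupied
  → r_2 = 0.9699
beam 3: φ=0°, α=105°
  dir = (cos 105°, sin 105°) = (-0.2588, 0.9659); from cell (2,8)
  next x-line at t=1.2364, next y-line at t=0.8696; Δt_x=3.8637, Δt_y=1.0353
    y: enter (2,9) at t=0.8696 ← occupied
  → r_3 = 0.8696
beam 4: φ=45°, α=150°
  dir = (cos 150°, sin 150°) = (-0.8660, 0.5000); from cell (2,8)
  next x-line at t=0.3695, next y-line at t=1.6800; Δt_x=1.1547, Δt_y=2.0000
    x: enter (1,8) at t=0.3695
    x: enter (0,8) at t=1.5242 ← occupied
  → r_4 = 1.5242
beam 5: φ=90°, α=195°
  dir = (cos 195°, sin 195°) = (-0.9659, -0.2588); from cell (2,8)
  next x-line at t=0.3313, next y-line at t=0.6182; Δt_x=1.0353, Δt_y=3.8637
    x: enter (1,8) at t=0.3313
    y: enter (1,7) at t=0.6182
    x: enter (0,7) at t=1.3666 ← occupied
  → r_5 = 1.3666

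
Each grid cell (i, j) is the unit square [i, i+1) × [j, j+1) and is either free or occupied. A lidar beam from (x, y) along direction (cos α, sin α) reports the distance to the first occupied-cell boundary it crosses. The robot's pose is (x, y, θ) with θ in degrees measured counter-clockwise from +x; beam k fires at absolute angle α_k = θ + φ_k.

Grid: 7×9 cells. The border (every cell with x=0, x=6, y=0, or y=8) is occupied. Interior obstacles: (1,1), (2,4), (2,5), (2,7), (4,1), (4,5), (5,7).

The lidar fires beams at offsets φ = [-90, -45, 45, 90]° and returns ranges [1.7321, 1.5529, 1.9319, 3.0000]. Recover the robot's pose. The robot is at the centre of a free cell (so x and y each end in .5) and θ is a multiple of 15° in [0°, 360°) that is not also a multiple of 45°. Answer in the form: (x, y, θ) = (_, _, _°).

(x, y, θ) = (4.5, 3.5, 120°)

The pose lattice has 28·16 = 448 candidates. Test each by forward raycasting.
  (1.5, 6.5, 105°): beam 1 = 3.6235 ≠ 1.7321 ✗
  (5.5, 1.5, 210°): beam 1 = 5.0000 ≠ 1.7321 ✗
  (1.5, 6.5, 210°): beam 1 = 1.0000 ≠ 1.7321 ✗
  (2.5, 1.5, 30°): beam 1 = 0.5774 ≠ 1.7321 ✗
  …
  (4.5, 3.5, 120°): r_1=1.7321, r_2=1.5529, r_3=1.9319, r_4=3.0000 — all match ✓
Unique over the lattice → pose = (4.5, 3.5, 120°).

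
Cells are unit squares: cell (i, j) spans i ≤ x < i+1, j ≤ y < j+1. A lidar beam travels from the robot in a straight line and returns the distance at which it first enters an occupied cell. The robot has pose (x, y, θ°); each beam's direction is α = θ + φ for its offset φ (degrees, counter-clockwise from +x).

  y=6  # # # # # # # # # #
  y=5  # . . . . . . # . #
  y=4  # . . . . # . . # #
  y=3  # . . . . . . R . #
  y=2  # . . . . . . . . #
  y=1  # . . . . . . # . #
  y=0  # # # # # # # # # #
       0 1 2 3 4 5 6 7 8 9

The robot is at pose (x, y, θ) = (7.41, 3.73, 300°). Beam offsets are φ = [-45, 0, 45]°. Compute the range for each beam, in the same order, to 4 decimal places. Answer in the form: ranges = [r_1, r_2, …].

ranges = [2.8263, 3.1523, 1.6461]

beam 1: φ=-45°, α=255°
  dir = (cos 255°, sin 255°) = (-0.2588, -0.9659); from cell (7,3)
  next x-line at t=1.5841, next y-line at t=0.7558; Δt_x=3.8637, Δt_y=1.0353
    y: enter (7,2) at t=0.7558
    x: enter (6,2) at t=1.5841
    y: enter (6,1) at t=1.7910
    y: enter (6,0) at t=2.8263 ← occupied
  → r_1 = 2.8263
beam 2: φ=0°, α=300°
  dir = (cos 300°, sin 300°) = (0.5000, -0.8660); from cell (7,3)
  next x-line at t=1.1800, next y-line at t=0.8429; Δt_x=2.0000, Δt_y=1.1547
    y: enter (7,2) at t=0.8429
    x: enter (8,2) at t=1.1800
    y: enter (8,1) at t=1.9976
    y: enter (8,0) at t=3.1523 ← occupied
  → r_2 = 3.1523
beam 3: φ=45°, α=345°
  dir = (cos 345°, sin 345°) = (0.9659, -0.2588); from cell (7,3)
  next x-line at t=0.6108, next y-line at t=2.8205; Δt_x=1.0353, Δt_y=3.8637
    x: enter (8,3) at t=0.6108
    x: enter (9,3) at t=1.6461 ← occupied
  → r_3 = 1.6461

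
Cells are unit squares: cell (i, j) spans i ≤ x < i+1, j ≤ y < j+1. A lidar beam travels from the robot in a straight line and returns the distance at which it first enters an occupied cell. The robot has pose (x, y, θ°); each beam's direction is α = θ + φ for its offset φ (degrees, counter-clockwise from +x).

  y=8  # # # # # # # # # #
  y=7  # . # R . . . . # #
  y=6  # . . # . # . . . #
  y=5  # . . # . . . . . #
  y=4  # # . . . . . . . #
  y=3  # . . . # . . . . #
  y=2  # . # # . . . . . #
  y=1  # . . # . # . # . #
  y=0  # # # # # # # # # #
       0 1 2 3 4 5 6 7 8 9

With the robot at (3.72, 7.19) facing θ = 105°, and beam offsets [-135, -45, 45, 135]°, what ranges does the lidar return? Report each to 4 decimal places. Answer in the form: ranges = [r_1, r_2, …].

beam 1: φ=-135°, α=330°
  dir = (cos 330°, sin 330°) = (0.8660, -0.5000); from cell (3,7)
  next x-line at t=0.3233, next y-line at t=0.3800; Δt_x=1.1547, Δt_y=2.0000
    x: enter (4,7) at t=0.3233
    y: enter (4,6) at t=0.3800
    x: enter (5,6) at t=1.4780 ← occupied
  → r_1 = 1.4780
beam 2: φ=-45°, α=60°
  dir = (cos 60°, sin 60°) = (0.5000, 0.8660); from cell (3,7)
  next x-line at t=0.5600, next y-line at t=0.9353; Δt_x=2.0000, Δt_y=1.1547
    x: enter (4,7) at t=0.5600
    y: enter (4,8) at t=0.9353 ← occupied
  → r_2 = 0.9353
beam 3: φ=45°, α=150°
  dir = (cos 150°, sin 150°) = (-0.8660, 0.5000); from cell (3,7)
  next x-line at t=0.8314, next y-line at t=1.6200; Δt_x=1.1547, Δt_y=2.0000
    x: enter (2,7) at t=0.8314 ← occupied
  → r_3 = 0.8314
beam 4: φ=135°, α=240°
  dir = (cos 240°, sin 240°) = (-0.5000, -0.8660); from cell (3,7)
  next x-line at t=1.4400, next y-line at t=0.2194; Δt_x=2.0000, Δt_y=1.1547
    y: enter (3,6) at t=0.2194 ← occupied
  → r_4 = 0.2194

ranges = [1.4780, 0.9353, 0.8314, 0.2194]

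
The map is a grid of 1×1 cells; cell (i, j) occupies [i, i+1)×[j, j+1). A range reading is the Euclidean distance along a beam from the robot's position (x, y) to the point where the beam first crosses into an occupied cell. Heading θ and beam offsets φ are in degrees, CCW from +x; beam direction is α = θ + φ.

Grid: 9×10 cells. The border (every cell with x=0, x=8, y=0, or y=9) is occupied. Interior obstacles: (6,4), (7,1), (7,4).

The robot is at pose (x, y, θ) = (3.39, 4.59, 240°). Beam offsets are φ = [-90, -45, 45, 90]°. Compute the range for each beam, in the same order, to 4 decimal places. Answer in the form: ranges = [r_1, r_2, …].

beam 1: φ=-90°, α=150°
  cosα=-0.8660 sinα=0.5000 | (3,4) | tMaxX 0.4503 tMaxY 0.8200 | tΔX 1.1547 tΔY 2.0000
    t=0.4503 [x] (2,4)
    t=0.8200 [y] (2,5)
    t=1.6050 [x] (1,5)
    t=2.7597 [x] (0,5) — stop
  → r_1 = 2.7597
beam 2: φ=-45°, α=195°
  cosα=-0.9659 sinα=-0.2588 | (3,4) | tMaxX 0.4038 tMaxY 2.2796 | tΔX 1.0353 tΔY 3.8637
    t=0.4038 [x] (2,4)
    t=1.4390 [x] (1,4)
    t=2.2796 [y] (1,3)
    t=2.4743 [x] (0,3) — stop
  → r_2 = 2.4743
beam 3: φ=45°, α=285°
  cosα=0.2588 sinα=-0.9659 | (3,4) | tMaxX 2.3569 tMaxY 0.6108 | tΔX 3.8637 tΔY 1.0353
    t=0.6108 [y] (3,3)
    t=1.6461 [y] (3,2)
    t=2.3569 [x] (4,2)
    t=2.6814 [y] (4,1)
    t=3.7166 [y] (4,0) — stop
  → r_3 = 3.7166
beam 4: φ=90°, α=330°
  cosα=0.8660 sinα=-0.5000 | (3,4) | tMaxX 0.7044 tMaxY 1.1800 | tΔX 1.1547 tΔY 2.0000
    t=0.7044 [x] (4,4)
    t=1.1800 [y] (4,3)
    t=1.8591 [x] (5,3)
    t=3.0138 [x] (6,3)
    t=3.1800 [y] (6,2)
    t=4.1685 [x] (7,2)
    t=5.1800 [y] (7,1) — stop
  → r_4 = 5.1800

ranges = [2.7597, 2.4743, 3.7166, 5.1800]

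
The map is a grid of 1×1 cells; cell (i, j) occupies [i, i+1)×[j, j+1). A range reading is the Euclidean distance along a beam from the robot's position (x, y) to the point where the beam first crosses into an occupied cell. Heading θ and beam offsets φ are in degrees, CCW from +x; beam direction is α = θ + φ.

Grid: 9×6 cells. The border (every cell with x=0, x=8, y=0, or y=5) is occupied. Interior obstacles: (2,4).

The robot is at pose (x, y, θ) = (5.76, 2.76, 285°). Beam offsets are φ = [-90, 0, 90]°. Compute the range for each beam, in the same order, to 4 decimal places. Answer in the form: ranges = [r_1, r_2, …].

beam 1: φ=-90°, α=195°
  dir = (cos 195°, sin 195°) = (-0.9659, -0.2588); from cell (5,2)
  next x-line at t=0.7868, next y-line at t=2.9364; Δt_x=1.0353, Δt_y=3.8637
    x: enter (4,2) at t=0.7868
    x: enter (3,2) at t=1.8221
    x: enter (2,2) at t=2.8574
    y: enter (2,1) at t=2.9364
    x: enter (1,1) at t=3.8926
    x: enter (0,1) at t=4.9279 ← occupied
  → r_1 = 4.9279
beam 2: φ=0°, α=285°
  dir = (cos 285°, sin 285°) = (0.2588, -0.9659); from cell (5,2)
  next x-line at t=0.9273, next y-line at t=0.7868; Δt_x=3.8637, Δt_y=1.0353
    y: enter (5,1) at t=0.7868
    x: enter (6,1) at t=0.9273
    y: enter (6,0) at t=1.8221 ← occupied
  → r_2 = 1.8221
beam 3: φ=90°, α=15°
  dir = (cos 15°, sin 15°) = (0.9659, 0.2588); from cell (5,2)
  next x-line at t=0.2485, next y-line at t=0.9273; Δt_x=1.0353, Δt_y=3.8637
    x: enter (6,2) at t=0.2485
    y: enter (6,3) at t=0.9273
    x: enter (7,3) at t=1.2837
    x: enter (8,3) at t=2.3190 ← occupied
  → r_3 = 2.3190

ranges = [4.9279, 1.8221, 2.3190]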